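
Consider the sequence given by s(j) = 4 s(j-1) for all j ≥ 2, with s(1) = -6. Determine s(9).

-393216

s(2) = 4(-6) = -24
s(3) = 4(-24) = -96
s(4) = 4(-96) = -384
s(5) = 4(-384) = -1536
s(6) = 4(-1536) = -6144
s(7) = 4(-6144) = -24576
s(8) = 4(-24576) = -98304
s(9) = 4(-98304) = -393216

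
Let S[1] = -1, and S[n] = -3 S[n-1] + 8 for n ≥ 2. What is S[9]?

S[2] = -3·(-1) + 8 = 11
S[3] = -3·11 + 8 = -25
S[4] = -3·(-25) + 8 = 83
S[5] = -3·83 + 8 = -241
S[6] = -3·(-241) + 8 = 731
S[7] = -3·731 + 8 = -2185
S[8] = -3·(-2185) + 8 = 6563
S[9] = -3·6563 + 8 = -19681

-19681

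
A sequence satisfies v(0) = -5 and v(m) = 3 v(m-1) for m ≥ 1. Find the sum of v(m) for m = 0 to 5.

-1820

v(1) = 3(-5) = -15
v(2) = 3(-15) = -45
v(3) = 3(-45) = -135
v(4) = 3(-135) = -405
v(5) = 3(-405) = -1215
Sum = (-5) + (-15) + (-45) + (-135) + (-405) + (-1215) = -1820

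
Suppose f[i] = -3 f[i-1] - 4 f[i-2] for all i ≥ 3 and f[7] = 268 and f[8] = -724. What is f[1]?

Rearranging, f[i-2] = (f[i] + 3 f[i-1]) / -4.
f[6] = (-724 + 3(268)) / -4 = 80/-4 = -20
f[5] = (268 + 3(-20)) / -4 = 208/-4 = -52
f[4] = (-20 + 3(-52)) / -4 = -176/-4 = 44
f[3] = (-52 + 3(44)) / -4 = 80/-4 = -20
f[2] = (44 + 3(-20)) / -4 = -16/-4 = 4
f[1] = (-20 + 3(4)) / -4 = -8/-4 = 2

2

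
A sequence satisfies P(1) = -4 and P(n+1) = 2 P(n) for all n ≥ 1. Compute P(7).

-256

P(2) = 2(-4) = -8
P(3) = 2(-8) = -16
P(4) = 2(-16) = -32
P(5) = 2(-32) = -64
P(6) = 2(-64) = -128
P(7) = 2(-128) = -256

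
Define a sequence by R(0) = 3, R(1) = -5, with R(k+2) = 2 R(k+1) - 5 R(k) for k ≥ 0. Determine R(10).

R(2) = 2*(-5) - 5*3 = -25
R(3) = 2*(-25) - 5*(-5) = -25
R(4) = 2*(-25) - 5*(-25) = 75
R(5) = 2*75 - 5*(-25) = 275
R(6) = 2*275 - 5*75 = 175
R(7) = 2*175 - 5*275 = -1025
R(8) = 2*(-1025) - 5*175 = -2925
R(9) = 2*(-2925) - 5*(-1025) = -725
R(10) = 2*(-725) - 5*(-2925) = 13175

13175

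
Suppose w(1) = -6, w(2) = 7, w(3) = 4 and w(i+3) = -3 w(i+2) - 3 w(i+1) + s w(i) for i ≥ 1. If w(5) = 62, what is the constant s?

-1

w(4) = -33 - 6s
w(5) = 87 + 25s
So 87 + 25s = 62, giving s = -1.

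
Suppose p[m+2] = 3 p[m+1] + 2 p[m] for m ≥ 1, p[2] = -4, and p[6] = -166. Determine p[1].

5

Let p[1] = v.
p[3] = -12 + 2v
p[4] = -44 + 6v
p[5] = -156 + 22v
p[6] = -556 + 78v
So -556 + 78v = -166, giving v = 5.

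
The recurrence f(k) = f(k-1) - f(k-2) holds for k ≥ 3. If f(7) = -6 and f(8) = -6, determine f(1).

Rearranging, f(k-2) = -(f(k) - f(k-1)).
f(6) = -(-6 - (-6)) = 0
f(5) = -(-6 - 0) = 6
f(4) = -(0 - 6) = 6
f(3) = -(6 - 6) = 0
f(2) = -(6 - 0) = -6
f(1) = -(0 - (-6)) = -6

-6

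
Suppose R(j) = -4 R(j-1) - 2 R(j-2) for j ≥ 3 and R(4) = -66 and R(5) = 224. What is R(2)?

-7

Rearranging, R(j-2) = (R(j) + 4 R(j-1)) / -2.
R(3) = (224 + 4*(-66)) / -2 = -40/-2 = 20
R(2) = (-66 + 4*20) / -2 = 14/-2 = -7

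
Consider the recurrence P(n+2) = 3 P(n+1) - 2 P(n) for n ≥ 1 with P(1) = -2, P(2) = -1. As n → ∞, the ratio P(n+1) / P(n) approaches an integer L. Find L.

2

The characteristic equation is r^2 - 3r + 2 = 0, which factors as (r - 2)(r - 1) = 0.
So the roots are 2 and 1. Since |2| > |1| and the coefficient of 2^n is non-zero, the ratio tends to 2.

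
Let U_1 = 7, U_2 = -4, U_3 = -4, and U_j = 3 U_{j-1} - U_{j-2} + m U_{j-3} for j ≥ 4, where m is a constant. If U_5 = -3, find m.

U_4 = -8 + 7m
U_5 = -20 + 17m
So -20 + 17m = -3, giving m = 1.

1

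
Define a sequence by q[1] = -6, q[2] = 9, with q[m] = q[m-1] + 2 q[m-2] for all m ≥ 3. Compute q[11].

1017

q[3] = 9 + 2(-6) = -3
q[4] = (-3) + 2(9) = 15
q[5] = 15 + 2(-3) = 9
q[6] = 9 + 2(15) = 39
q[7] = 39 + 2(9) = 57
q[8] = 57 + 2(39) = 135
q[9] = 135 + 2(57) = 249
q[10] = 249 + 2(135) = 519
q[11] = 519 + 2(249) = 1017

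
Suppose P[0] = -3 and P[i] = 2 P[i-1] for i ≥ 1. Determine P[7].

-384

P[1] = 2*(-3) = -6
P[2] = 2*(-6) = -12
P[3] = 2*(-12) = -24
P[4] = 2*(-24) = -48
P[5] = 2*(-48) = -96
P[6] = 2*(-96) = -192
P[7] = 2*(-192) = -384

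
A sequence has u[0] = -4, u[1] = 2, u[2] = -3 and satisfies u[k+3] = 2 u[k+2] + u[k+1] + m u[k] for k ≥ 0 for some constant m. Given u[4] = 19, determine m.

u[3] = -4 - 4m
u[4] = -11 - 6m
So -11 - 6m = 19, giving m = -5.

-5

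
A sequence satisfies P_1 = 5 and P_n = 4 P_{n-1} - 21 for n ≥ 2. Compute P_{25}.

-562949953421305

The fixed point is -21/(1 - 4) = 7, so P_n - 7 = 4(P_{n-1} - 7).
Hence P_n = -2·4^{n-1} + 7.
P_{25} = -2·4^{24} + 7 = -2·281474976710656 + 7 = -562949953421305.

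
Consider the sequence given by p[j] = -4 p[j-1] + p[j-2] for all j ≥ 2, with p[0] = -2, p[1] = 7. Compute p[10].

-3108558

p[2] = -4(7) + (-2) = -30
p[3] = -4(-30) + 7 = 127
p[4] = -4(127) + (-30) = -538
p[5] = -4(-538) + 127 = 2279
p[6] = -4(2279) + (-538) = -9654
p[7] = -4(-9654) + 2279 = 40895
p[8] = -4(40895) + (-9654) = -173234
p[9] = -4(-173234) + 40895 = 733831
p[10] = -4(733831) + (-173234) = -3108558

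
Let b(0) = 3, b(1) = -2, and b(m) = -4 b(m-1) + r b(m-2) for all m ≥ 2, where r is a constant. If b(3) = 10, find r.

b(2) = 8 + 3r
b(3) = -32 - 14r
So -32 - 14r = 10, giving r = -3.

-3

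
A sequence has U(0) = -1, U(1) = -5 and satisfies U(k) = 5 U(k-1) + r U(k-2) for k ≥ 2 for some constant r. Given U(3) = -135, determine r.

U(2) = -25 - r
U(3) = -125 - 10r
So -125 - 10r = -135, giving r = 1.

1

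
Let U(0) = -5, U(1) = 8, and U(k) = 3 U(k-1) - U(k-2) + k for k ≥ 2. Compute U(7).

4338

U(2) = 3*8 - (-5) + 2 = 31
U(3) = 3*31 - 8 + 3 = 88
U(4) = 3*88 - 31 + 4 = 237
U(5) = 3*237 - 88 + 5 = 628
U(6) = 3*628 - 237 + 6 = 1653
U(7) = 3*1653 - 628 + 7 = 4338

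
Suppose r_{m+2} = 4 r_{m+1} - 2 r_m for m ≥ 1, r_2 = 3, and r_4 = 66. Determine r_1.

Let r_1 = y.
r_3 = 12 - 2y
r_4 = 42 - 8y
So 42 - 8y = 66, giving y = -3.

-3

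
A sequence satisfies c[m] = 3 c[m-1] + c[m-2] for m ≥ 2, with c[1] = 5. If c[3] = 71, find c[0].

7

Let c[0] = x.
c[2] = 15 + x
c[3] = 50 + 3x
So 50 + 3x = 71, giving x = 7.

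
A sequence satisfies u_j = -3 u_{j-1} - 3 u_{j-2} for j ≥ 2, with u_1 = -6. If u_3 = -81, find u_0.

Let u_0 = y.
u_2 = 18 - 3y
u_3 = -36 + 9y
So -36 + 9y = -81, giving y = -5.

-5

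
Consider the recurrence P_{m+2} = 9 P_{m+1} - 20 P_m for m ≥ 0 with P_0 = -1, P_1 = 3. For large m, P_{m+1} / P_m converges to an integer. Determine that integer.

5

The characteristic equation is r^2 - 9r + 20 = 0, which factors as (r - 5)(r - 4) = 0.
So the roots are 5 and 4. Since |5| > |4| and the coefficient of 5^m is non-zero, the ratio tends to 5.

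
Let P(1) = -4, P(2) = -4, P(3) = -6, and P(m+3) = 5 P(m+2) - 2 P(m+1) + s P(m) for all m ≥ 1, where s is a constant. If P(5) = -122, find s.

P(4) = -22 - 4s
P(5) = -98 - 24s
So -98 - 24s = -122, giving s = 1.

1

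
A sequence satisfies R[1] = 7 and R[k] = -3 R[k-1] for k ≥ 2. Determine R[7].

R[2] = -3(7) = -21
R[3] = -3(-21) = 63
R[4] = -3(63) = -189
R[5] = -3(-189) = 567
R[6] = -3(567) = -1701
R[7] = -3(-1701) = 5103

5103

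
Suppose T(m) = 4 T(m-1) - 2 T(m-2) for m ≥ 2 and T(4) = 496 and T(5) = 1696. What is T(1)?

Rearranging, T(m-2) = (T(m) - 4 T(m-1)) / -2.
T(3) = (1696 - 4·496) / -2 = -288/-2 = 144
T(2) = (496 - 4·144) / -2 = -80/-2 = 40
T(1) = (144 - 4·40) / -2 = -16/-2 = 8

8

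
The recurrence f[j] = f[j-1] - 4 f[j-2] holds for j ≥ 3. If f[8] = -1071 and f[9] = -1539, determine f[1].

Rearranging, f[j-2] = (f[j] - f[j-1]) / -4.
f[7] = (-1539 - (-1071)) / -4 = -468/-4 = 117
f[6] = (-1071 - 117) / -4 = -1188/-4 = 297
f[5] = (117 - 297) / -4 = -180/-4 = 45
f[4] = (297 - 45) / -4 = 252/-4 = -63
f[3] = (45 - (-63)) / -4 = 108/-4 = -27
f[2] = (-63 - (-27)) / -4 = -36/-4 = 9
f[1] = (-27 - 9) / -4 = -36/-4 = 9

9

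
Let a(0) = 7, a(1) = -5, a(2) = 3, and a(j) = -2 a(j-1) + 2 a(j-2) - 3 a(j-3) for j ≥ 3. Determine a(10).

a(3) = -2*3 + 2*(-5) - 3*7 = -37
a(4) = -2*(-37) + 2*3 - 3*(-5) = 95
a(5) = -2*95 + 2*(-37) - 3*3 = -273
a(6) = -2*(-273) + 2*95 - 3*(-37) = 847
a(7) = -2*847 + 2*(-273) - 3*95 = -2525
a(8) = -2*(-2525) + 2*847 - 3*(-273) = 7563
a(9) = -2*7563 + 2*(-2525) - 3*847 = -22717
a(10) = -2*(-22717) + 2*7563 - 3*(-2525) = 68135

68135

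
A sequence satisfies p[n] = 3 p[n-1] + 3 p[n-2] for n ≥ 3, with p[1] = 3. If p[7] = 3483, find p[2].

3

Let p[2] = z.
p[3] = 9 + 3z
p[4] = 27 + 12z
p[5] = 108 + 45z
p[6] = 405 + 171z
p[7] = 1539 + 648z
So 1539 + 648z = 3483, giving z = 3.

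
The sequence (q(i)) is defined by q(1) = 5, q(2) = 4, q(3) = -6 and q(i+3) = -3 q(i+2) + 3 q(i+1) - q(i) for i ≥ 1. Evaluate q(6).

q(4) = -3*(-6) + 3*4 - 5 = 25
q(5) = -3*25 + 3*(-6) - 4 = -97
q(6) = -3*(-97) + 3*25 - (-6) = 372

372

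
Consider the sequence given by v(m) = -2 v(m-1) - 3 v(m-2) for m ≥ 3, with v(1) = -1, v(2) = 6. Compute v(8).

108

v(3) = -2(6) - 3(-1) = -9
v(4) = -2(-9) - 3(6) = 0
v(5) = -2(0) - 3(-9) = 27
v(6) = -2(27) - 3(0) = -54
v(7) = -2(-54) - 3(27) = 27
v(8) = -2(27) - 3(-54) = 108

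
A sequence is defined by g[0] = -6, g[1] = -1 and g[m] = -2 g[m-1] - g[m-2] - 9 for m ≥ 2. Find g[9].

-21

g[2] = -2(-1) - (-6) - 9 = -1
g[3] = -2(-1) - (-1) - 9 = -6
g[4] = -2(-6) - (-1) - 9 = 4
g[5] = -2(4) - (-6) - 9 = -11
g[6] = -2(-11) - 4 - 9 = 9
g[7] = -2(9) - (-11) - 9 = -16
g[8] = -2(-16) - 9 - 9 = 14
g[9] = -2(14) - (-16) - 9 = -21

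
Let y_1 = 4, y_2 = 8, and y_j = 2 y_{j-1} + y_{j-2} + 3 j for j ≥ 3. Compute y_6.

y_3 = 2(8) + 4 + 9 = 29
y_4 = 2(29) + 8 + 12 = 78
y_5 = 2(78) + 29 + 15 = 200
y_6 = 2(200) + 78 + 18 = 496

496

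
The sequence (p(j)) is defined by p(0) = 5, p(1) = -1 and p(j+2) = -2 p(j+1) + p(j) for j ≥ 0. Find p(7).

p(2) = -2*(-1) + 5 = 7
p(3) = -2*7 + (-1) = -15
p(4) = -2*(-15) + 7 = 37
p(5) = -2*37 + (-15) = -89
p(6) = -2*(-89) + 37 = 215
p(7) = -2*215 + (-89) = -519

-519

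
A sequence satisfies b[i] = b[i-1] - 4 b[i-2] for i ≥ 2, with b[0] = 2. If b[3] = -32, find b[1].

8

Let b[1] = y.
b[2] = -8 + y
b[3] = -8 - 3y
So -8 - 3y = -32, giving y = 8.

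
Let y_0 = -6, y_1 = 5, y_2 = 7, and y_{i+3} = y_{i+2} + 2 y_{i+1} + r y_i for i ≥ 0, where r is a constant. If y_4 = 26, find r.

5

y_3 = 17 - 6r
y_4 = 31 - r
So 31 - r = 26, giving r = 5.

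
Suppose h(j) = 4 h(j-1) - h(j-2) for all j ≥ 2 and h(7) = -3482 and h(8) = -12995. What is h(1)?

-2

Rearranging, h(j-2) = -(h(j) - 4 h(j-1)).
h(6) = -(-12995 - 4*(-3482)) = -933
h(5) = -(-3482 - 4*(-933)) = -250
h(4) = -(-933 - 4*(-250)) = -67
h(3) = -(-250 - 4*(-67)) = -18
h(2) = -(-67 - 4*(-18)) = -5
h(1) = -(-18 - 4*(-5)) = -2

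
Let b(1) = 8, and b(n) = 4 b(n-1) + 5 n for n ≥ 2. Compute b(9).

779133

b(2) = 4·8 + 10 = 42
b(3) = 4·42 + 15 = 183
b(4) = 4·183 + 20 = 752
b(5) = 4·752 + 25 = 3033
b(6) = 4·3033 + 30 = 12162
b(7) = 4·12162 + 35 = 48683
b(8) = 4·48683 + 40 = 194772
b(9) = 4·194772 + 45 = 779133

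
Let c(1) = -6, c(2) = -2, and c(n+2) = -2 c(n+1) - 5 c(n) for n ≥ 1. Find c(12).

c(3) = -2·(-2) - 5·(-6) = 34
c(4) = -2·34 - 5·(-2) = -58
c(5) = -2·(-58) - 5·34 = -54
c(6) = -2·(-54) - 5·(-58) = 398
c(7) = -2·398 - 5·(-54) = -526
c(8) = -2·(-526) - 5·398 = -938
c(9) = -2·(-938) - 5·(-526) = 4506
c(10) = -2·4506 - 5·(-938) = -4322
c(11) = -2·(-4322) - 5·4506 = -13886
c(12) = -2·(-13886) - 5·(-4322) = 49382

49382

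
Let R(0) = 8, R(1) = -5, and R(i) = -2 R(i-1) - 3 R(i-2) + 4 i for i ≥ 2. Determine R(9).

723

R(2) = -2(-5) - 3(8) + 8 = -6
R(3) = -2(-6) - 3(-5) + 12 = 39
R(4) = -2(39) - 3(-6) + 16 = -44
R(5) = -2(-44) - 3(39) + 20 = -9
R(6) = -2(-9) - 3(-44) + 24 = 174
R(7) = -2(174) - 3(-9) + 28 = -293
R(8) = -2(-293) - 3(174) + 32 = 96
R(9) = -2(96) - 3(-293) + 36 = 723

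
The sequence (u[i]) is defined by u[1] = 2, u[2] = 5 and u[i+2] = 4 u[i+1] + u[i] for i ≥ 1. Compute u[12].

9643485

u[3] = 4*5 + 2 = 22
u[4] = 4*22 + 5 = 93
u[5] = 4*93 + 22 = 394
u[6] = 4*394 + 93 = 1669
u[7] = 4*1669 + 394 = 7070
u[8] = 4*7070 + 1669 = 29949
u[9] = 4*29949 + 7070 = 126866
u[10] = 4*126866 + 29949 = 537413
u[11] = 4*537413 + 126866 = 2276518
u[12] = 4*2276518 + 537413 = 9643485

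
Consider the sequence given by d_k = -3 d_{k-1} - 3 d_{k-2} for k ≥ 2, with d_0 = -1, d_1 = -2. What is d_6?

27

d_2 = -3·(-2) - 3·(-1) = 9
d_3 = -3·9 - 3·(-2) = -21
d_4 = -3·(-21) - 3·9 = 36
d_5 = -3·36 - 3·(-21) = -45
d_6 = -3·(-45) - 3·36 = 27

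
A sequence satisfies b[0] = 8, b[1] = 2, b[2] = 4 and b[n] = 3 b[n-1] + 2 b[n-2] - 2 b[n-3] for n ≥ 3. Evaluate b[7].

60

b[3] = 3·4 + 2·2 - 2·8 = 0
b[4] = 3·0 + 2·4 - 2·2 = 4
b[5] = 3·4 + 2·0 - 2·4 = 4
b[6] = 3·4 + 2·4 - 2·0 = 20
b[7] = 3·20 + 2·4 - 2·4 = 60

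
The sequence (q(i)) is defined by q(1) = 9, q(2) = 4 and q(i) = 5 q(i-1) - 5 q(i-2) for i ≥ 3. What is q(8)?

q(3) = 5·4 - 5·9 = -25
q(4) = 5·(-25) - 5·4 = -145
q(5) = 5·(-145) - 5·(-25) = -600
q(6) = 5·(-600) - 5·(-145) = -2275
q(7) = 5·(-2275) - 5·(-600) = -8375
q(8) = 5·(-8375) - 5·(-2275) = -30500

-30500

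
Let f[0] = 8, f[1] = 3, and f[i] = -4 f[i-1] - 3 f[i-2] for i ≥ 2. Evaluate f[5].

1323

f[2] = -4·3 - 3·8 = -36
f[3] = -4·(-36) - 3·3 = 135
f[4] = -4·135 - 3·(-36) = -432
f[5] = -4·(-432) - 3·135 = 1323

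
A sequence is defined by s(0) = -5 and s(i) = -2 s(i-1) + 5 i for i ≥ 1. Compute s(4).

s(1) = -2·(-5) + 5 = 15
s(2) = -2·15 + 10 = -20
s(3) = -2·(-20) + 15 = 55
s(4) = -2·55 + 20 = -90

-90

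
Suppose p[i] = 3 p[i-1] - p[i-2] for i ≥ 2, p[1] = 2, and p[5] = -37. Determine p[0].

7

Let p[0] = y.
p[2] = 6 - y
p[3] = 16 - 3y
p[4] = 42 - 8y
p[5] = 110 - 21y
So 110 - 21y = -37, giving y = 7.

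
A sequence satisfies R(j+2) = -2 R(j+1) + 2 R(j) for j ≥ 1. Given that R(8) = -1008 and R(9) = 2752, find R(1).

-4

Rearranging, R(j-2) = (R(j) + 2 R(j-1)) / 2.
R(7) = (2752 + 2·(-1008)) / 2 = 736/2 = 368
R(6) = (-1008 + 2·368) / 2 = -272/2 = -136
R(5) = (368 + 2·(-136)) / 2 = 96/2 = 48
R(4) = (-136 + 2·48) / 2 = -40/2 = -20
R(3) = (48 + 2·(-20)) / 2 = 8/2 = 4
R(2) = (-20 + 2·4) / 2 = -12/2 = -6
R(1) = (4 + 2·(-6)) / 2 = -8/2 = -4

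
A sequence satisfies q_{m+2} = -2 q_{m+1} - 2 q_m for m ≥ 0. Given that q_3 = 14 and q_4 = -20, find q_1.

Rearranging, q_{m-2} = (q_m + 2 q_{m-1}) / -2.
q_2 = (-20 + 2·14) / -2 = 8/-2 = -4
q_1 = (14 + 2·(-4)) / -2 = 6/-2 = -3

-3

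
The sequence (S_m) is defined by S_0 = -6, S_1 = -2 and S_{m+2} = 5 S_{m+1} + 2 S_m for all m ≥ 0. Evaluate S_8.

S_2 = 5*(-2) + 2*(-6) = -22
S_3 = 5*(-22) + 2*(-2) = -114
S_4 = 5*(-114) + 2*(-22) = -614
S_5 = 5*(-614) + 2*(-114) = -3298
S_6 = 5*(-3298) + 2*(-614) = -17718
S_7 = 5*(-17718) + 2*(-3298) = -95186
S_8 = 5*(-95186) + 2*(-17718) = -511366

-511366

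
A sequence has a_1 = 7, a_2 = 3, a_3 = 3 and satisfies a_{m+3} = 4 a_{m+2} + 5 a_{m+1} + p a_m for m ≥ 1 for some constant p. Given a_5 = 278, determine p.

a_4 = 27 + 7p
a_5 = 123 + 31p
So 123 + 31p = 278, giving p = 5.

5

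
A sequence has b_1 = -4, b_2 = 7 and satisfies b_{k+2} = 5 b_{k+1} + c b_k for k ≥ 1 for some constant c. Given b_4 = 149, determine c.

b_3 = 35 - 4c
b_4 = 175 - 13c
So 175 - 13c = 149, giving c = 2.

2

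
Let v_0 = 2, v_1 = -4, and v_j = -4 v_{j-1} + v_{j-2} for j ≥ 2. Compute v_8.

103682

v_2 = -4·(-4) + 2 = 18
v_3 = -4·18 + (-4) = -76
v_4 = -4·(-76) + 18 = 322
v_5 = -4·322 + (-76) = -1364
v_6 = -4·(-1364) + 322 = 5778
v_7 = -4·5778 + (-1364) = -24476
v_8 = -4·(-24476) + 5778 = 103682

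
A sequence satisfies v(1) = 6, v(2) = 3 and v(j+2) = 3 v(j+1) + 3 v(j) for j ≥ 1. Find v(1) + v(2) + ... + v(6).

v(3) = 3·3 + 3·6 = 27
v(4) = 3·27 + 3·3 = 90
v(5) = 3·90 + 3·27 = 351
v(6) = 3·351 + 3·90 = 1323
Sum = 6 + 3 + 27 + 90 + 351 + 1323 = 1800

1800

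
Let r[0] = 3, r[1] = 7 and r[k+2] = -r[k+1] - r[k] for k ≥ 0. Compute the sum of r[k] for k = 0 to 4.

10

r[2] = -7 - 3 = -10
r[3] = -(-10) - 7 = 3
r[4] = -3 - (-10) = 7
Sum = 3 + 7 + (-10) + 3 + 7 = 10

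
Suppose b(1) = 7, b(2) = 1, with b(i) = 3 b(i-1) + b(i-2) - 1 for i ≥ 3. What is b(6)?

293

b(3) = 3(1) + 7 - 1 = 9
b(4) = 3(9) + 1 - 1 = 27
b(5) = 3(27) + 9 - 1 = 89
b(6) = 3(89) + 27 - 1 = 293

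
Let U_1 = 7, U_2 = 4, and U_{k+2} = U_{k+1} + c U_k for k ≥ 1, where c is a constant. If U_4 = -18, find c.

-2

U_3 = 4 + 7c
U_4 = 4 + 11c
So 4 + 11c = -18, giving c = -2.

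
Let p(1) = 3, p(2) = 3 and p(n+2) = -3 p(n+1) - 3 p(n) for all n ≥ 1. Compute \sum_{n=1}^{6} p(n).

60

p(3) = -3(3) - 3(3) = -18
p(4) = -3(-18) - 3(3) = 45
p(5) = -3(45) - 3(-18) = -81
p(6) = -3(-81) - 3(45) = 108
Sum = 3 + 3 + (-18) + 45 + (-81) + 108 = 60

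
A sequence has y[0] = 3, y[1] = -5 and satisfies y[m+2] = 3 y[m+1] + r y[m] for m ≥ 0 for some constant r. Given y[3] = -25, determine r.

5

y[2] = -15 + 3r
y[3] = -45 + 4r
So -45 + 4r = -25, giving r = 5.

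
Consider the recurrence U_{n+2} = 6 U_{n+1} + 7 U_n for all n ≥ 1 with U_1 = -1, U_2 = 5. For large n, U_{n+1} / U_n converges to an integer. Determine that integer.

7

The characteristic equation is r^2 - 6r - 7 = 0, which factors as (r - 7)(r + 1) = 0.
So the roots are 7 and -1. Since |7| > |-1| and the coefficient of 7^n is non-zero, the ratio tends to 7.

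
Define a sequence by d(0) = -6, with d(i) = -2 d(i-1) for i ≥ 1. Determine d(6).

-384

d(1) = -2·(-6) = 12
d(2) = -2·12 = -24
d(3) = -2·(-24) = 48
d(4) = -2·48 = -96
d(5) = -2·(-96) = 192
d(6) = -2·192 = -384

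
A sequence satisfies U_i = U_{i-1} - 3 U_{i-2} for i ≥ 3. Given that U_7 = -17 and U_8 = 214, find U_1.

-5

Rearranging, U_{i-2} = (U_i - U_{i-1}) / -3.
U_6 = (214 - (-17)) / -3 = 231/-3 = -77
U_5 = (-17 - (-77)) / -3 = 60/-3 = -20
U_4 = (-77 - (-20)) / -3 = -57/-3 = 19
U_3 = (-20 - 19) / -3 = -39/-3 = 13
U_2 = (19 - 13) / -3 = 6/-3 = -2
U_1 = (13 - (-2)) / -3 = 15/-3 = -5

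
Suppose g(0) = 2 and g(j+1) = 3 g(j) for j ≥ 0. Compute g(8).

g(1) = 3*2 = 6
g(2) = 3*6 = 18
g(3) = 3*18 = 54
g(4) = 3*54 = 162
g(5) = 3*162 = 486
g(6) = 3*486 = 1458
g(7) = 3*1458 = 4374
g(8) = 3*4374 = 13122

13122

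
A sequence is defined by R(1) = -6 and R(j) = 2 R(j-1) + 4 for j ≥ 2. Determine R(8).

-260

R(2) = 2·(-6) + 4 = -8
R(3) = 2·(-8) + 4 = -12
R(4) = 2·(-12) + 4 = -20
R(5) = 2·(-20) + 4 = -36
R(6) = 2·(-36) + 4 = -68
R(7) = 2·(-68) + 4 = -132
R(8) = 2·(-132) + 4 = -260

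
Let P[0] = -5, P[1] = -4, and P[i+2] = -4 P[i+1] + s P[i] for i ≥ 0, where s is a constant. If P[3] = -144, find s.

P[2] = 16 - 5s
P[3] = -64 + 16s
So -64 + 16s = -144, giving s = -5.

-5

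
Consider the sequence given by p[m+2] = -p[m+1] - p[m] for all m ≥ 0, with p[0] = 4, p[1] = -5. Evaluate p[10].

-5

p[2] = -(-5) - 4 = 1
p[3] = -1 - (-5) = 4
p[4] = -4 - 1 = -5
p[5] = -(-5) - 4 = 1
p[6] = -1 - (-5) = 4
p[7] = -4 - 1 = -5
p[8] = -(-5) - 4 = 1
p[9] = -1 - (-5) = 4
p[10] = -4 - 1 = -5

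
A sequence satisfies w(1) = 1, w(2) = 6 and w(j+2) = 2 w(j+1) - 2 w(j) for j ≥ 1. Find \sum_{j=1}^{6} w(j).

w(3) = 2·6 - 2·1 = 10
w(4) = 2·10 - 2·6 = 8
w(5) = 2·8 - 2·10 = -4
w(6) = 2·(-4) - 2·8 = -24
Sum = 1 + 6 + 10 + 8 + (-4) + (-24) = -3

-3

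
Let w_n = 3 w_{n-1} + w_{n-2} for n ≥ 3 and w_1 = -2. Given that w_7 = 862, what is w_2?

3

Let w_2 = v.
w_3 = -2 + 3v
w_4 = -6 + 10v
w_5 = -20 + 33v
w_6 = -66 + 109v
w_7 = -218 + 360v
So -218 + 360v = 862, giving v = 3.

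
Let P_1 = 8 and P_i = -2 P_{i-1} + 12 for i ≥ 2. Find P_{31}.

4294967300

The fixed point is 12/(1 + 2) = 4, so P_i - 4 = -2(P_{i-1} - 4).
Hence P_i = 4·(-2)^{i-1} + 4.
P_{31} = 4·(-2)^{30} + 4 = 4·1073741824 + 4 = 4294967300.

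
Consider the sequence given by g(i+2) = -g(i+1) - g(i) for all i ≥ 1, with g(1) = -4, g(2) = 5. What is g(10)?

-4

g(3) = -5 - (-4) = -1
g(4) = -(-1) - 5 = -4
g(5) = -(-4) - (-1) = 5
g(6) = -5 - (-4) = -1
g(7) = -(-1) - 5 = -4
g(8) = -(-4) - (-1) = 5
g(9) = -5 - (-4) = -1
g(10) = -(-1) - 5 = -4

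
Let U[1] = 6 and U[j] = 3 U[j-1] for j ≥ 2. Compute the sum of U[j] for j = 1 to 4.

240

U[2] = 3*6 = 18
U[3] = 3*18 = 54
U[4] = 3*54 = 162
Sum = 6 + 18 + 54 + 162 = 240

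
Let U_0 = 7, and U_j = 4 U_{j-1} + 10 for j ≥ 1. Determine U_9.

2708818

U_1 = 4(7) + 10 = 38
U_2 = 4(38) + 10 = 162
U_3 = 4(162) + 10 = 658
U_4 = 4(658) + 10 = 2642
U_5 = 4(2642) + 10 = 10578
U_6 = 4(10578) + 10 = 42322
U_7 = 4(42322) + 10 = 169298
U_8 = 4(169298) + 10 = 677202
U_9 = 4(677202) + 10 = 2708818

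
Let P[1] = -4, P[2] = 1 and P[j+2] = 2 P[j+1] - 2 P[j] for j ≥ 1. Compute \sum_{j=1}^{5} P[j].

P[3] = 2*1 - 2*(-4) = 10
P[4] = 2*10 - 2*1 = 18
P[5] = 2*18 - 2*10 = 16
Sum = (-4) + 1 + 10 + 18 + 16 = 41

41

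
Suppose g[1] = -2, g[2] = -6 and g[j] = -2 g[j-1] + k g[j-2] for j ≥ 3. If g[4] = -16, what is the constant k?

g[3] = 12 - 2k
g[4] = -24 - 2k
So -24 - 2k = -16, giving k = -4.

-4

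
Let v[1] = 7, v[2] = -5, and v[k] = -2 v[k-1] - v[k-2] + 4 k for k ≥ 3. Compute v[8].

-17

v[3] = -2(-5) - 7 + 12 = 15
v[4] = -2(15) - (-5) + 16 = -9
v[5] = -2(-9) - 15 + 20 = 23
v[6] = -2(23) - (-9) + 24 = -13
v[7] = -2(-13) - 23 + 28 = 31
v[8] = -2(31) - (-13) + 32 = -17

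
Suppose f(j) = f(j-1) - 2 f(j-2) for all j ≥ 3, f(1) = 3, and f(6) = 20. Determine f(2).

-2

Let f(2) = v.
f(3) = -6 + v
f(4) = -6 - v
f(5) = 6 - 3v
f(6) = 18 - v
So 18 - v = 20, giving v = -2.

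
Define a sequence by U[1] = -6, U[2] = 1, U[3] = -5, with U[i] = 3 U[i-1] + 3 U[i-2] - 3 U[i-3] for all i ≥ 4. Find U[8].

342

U[4] = 3*(-5) + 3*1 - 3*(-6) = 6
U[5] = 3*6 + 3*(-5) - 3*1 = 0
U[6] = 3*0 + 3*6 - 3*(-5) = 33
U[7] = 3*33 + 3*0 - 3*6 = 81
U[8] = 3*81 + 3*33 - 3*0 = 342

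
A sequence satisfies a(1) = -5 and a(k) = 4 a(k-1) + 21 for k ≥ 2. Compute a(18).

The fixed point is 21/(1 - 4) = -7, so a(k) + 7 = 4(a(k-1) + 7).
Hence a(k) = 2·4^{k-1} - 7.
a(18) = 2·4^{17} - 7 = 2·17179869184 - 7 = 34359738361.

34359738361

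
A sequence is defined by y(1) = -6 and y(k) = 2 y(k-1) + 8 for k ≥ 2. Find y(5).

y(2) = 2(-6) + 8 = -4
y(3) = 2(-4) + 8 = 0
y(4) = 2(0) + 8 = 8
y(5) = 2(8) + 8 = 24

24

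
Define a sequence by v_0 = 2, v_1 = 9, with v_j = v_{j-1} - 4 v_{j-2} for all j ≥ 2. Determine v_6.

257

v_2 = 9 - 4·2 = 1
v_3 = 1 - 4·9 = -35
v_4 = (-35) - 4·1 = -39
v_5 = (-39) - 4·(-35) = 101
v_6 = 101 - 4·(-39) = 257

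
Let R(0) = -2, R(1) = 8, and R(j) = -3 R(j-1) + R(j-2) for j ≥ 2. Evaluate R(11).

R(2) = -3(8) + (-2) = -26
R(3) = -3(-26) + 8 = 86
R(4) = -3(86) + (-26) = -284
R(5) = -3(-284) + 86 = 938
R(6) = -3(938) + (-284) = -3098
R(7) = -3(-3098) + 938 = 10232
R(8) = -3(10232) + (-3098) = -33794
R(9) = -3(-33794) + 10232 = 111614
R(10) = -3(111614) + (-33794) = -368636
R(11) = -3(-368636) + 111614 = 1217522

1217522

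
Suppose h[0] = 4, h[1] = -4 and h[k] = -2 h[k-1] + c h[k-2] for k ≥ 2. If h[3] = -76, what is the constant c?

h[2] = 8 + 4c
h[3] = -16 - 12c
So -16 - 12c = -76, giving c = 5.

5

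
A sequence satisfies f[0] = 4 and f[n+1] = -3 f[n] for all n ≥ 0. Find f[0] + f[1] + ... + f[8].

19684

f[1] = -3(4) = -12
f[2] = -3(-12) = 36
f[3] = -3(36) = -108
f[4] = -3(-108) = 324
f[5] = -3(324) = -972
f[6] = -3(-972) = 2916
f[7] = -3(2916) = -8748
f[8] = -3(-8748) = 26244
Sum = 4 + (-12) + 36 + (-108) + 324 + (-972) + 2916 + (-8748) + 26244 = 19684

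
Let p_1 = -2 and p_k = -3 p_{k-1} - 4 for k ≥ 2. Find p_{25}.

-282429536482

The fixed point is -4/(1 + 3) = -1, so p_k + 1 = -3(p_{k-1} + 1).
Hence p_k = -1·(-3)^{k-1} - 1.
p_{25} = -1·(-3)^{24} - 1 = -1·282429536481 - 1 = -282429536482.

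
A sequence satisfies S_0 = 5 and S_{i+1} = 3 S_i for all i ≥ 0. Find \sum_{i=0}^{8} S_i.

49205

S_1 = 3·5 = 15
S_2 = 3·15 = 45
S_3 = 3·45 = 135
S_4 = 3·135 = 405
S_5 = 3·405 = 1215
S_6 = 3·1215 = 3645
S_7 = 3·3645 = 10935
S_8 = 3·10935 = 32805
Sum = 5 + 15 + 45 + 135 + 405 + 1215 + 3645 + 10935 + 32805 = 49205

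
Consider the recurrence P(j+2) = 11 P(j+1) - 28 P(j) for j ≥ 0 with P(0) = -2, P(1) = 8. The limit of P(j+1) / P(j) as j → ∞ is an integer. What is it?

The characteristic equation is r^2 - 11r + 28 = 0, which factors as (r - 7)(r - 4) = 0.
So the roots are 7 and 4. Since |7| > |4| and the coefficient of 7^j is non-zero, the ratio tends to 7.

7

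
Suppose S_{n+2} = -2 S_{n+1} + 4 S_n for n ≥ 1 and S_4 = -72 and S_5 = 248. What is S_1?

4

Rearranging, S_{n-2} = (S_n + 2 S_{n-1}) / 4.
S_3 = (248 + 2*(-72)) / 4 = 104/4 = 26
S_2 = (-72 + 2*26) / 4 = -20/4 = -5
S_1 = (26 + 2*(-5)) / 4 = 16/4 = 4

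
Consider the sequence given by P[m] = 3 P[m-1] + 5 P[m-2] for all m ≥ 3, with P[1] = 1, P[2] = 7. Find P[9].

145234

P[3] = 3*7 + 5*1 = 26
P[4] = 3*26 + 5*7 = 113
P[5] = 3*113 + 5*26 = 469
P[6] = 3*469 + 5*113 = 1972
P[7] = 3*1972 + 5*469 = 8261
P[8] = 3*8261 + 5*1972 = 34643
P[9] = 3*34643 + 5*8261 = 145234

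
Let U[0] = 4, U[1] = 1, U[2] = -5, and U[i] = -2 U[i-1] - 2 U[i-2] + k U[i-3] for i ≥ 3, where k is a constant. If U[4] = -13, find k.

1

U[3] = 8 + 4k
U[4] = -6 - 7k
So -6 - 7k = -13, giving k = 1.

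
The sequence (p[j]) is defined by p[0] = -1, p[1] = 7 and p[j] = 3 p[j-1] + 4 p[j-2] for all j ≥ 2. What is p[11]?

p[2] = 3(7) + 4(-1) = 17
p[3] = 3(17) + 4(7) = 79
p[4] = 3(79) + 4(17) = 305
p[5] = 3(305) + 4(79) = 1231
p[6] = 3(1231) + 4(305) = 4913
p[7] = 3(4913) + 4(1231) = 19663
p[8] = 3(19663) + 4(4913) = 78641
p[9] = 3(78641) + 4(19663) = 314575
p[10] = 3(314575) + 4(78641) = 1258289
p[11] = 3(1258289) + 4(314575) = 5033167

5033167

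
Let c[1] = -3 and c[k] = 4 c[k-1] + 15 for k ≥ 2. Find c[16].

2147483643

The fixed point is 15/(1 - 4) = -5, so c[k] + 5 = 4(c[k-1] + 5).
Hence c[k] = 2·4^{k-1} - 5.
c[16] = 2·4^{15} - 5 = 2·1073741824 - 5 = 2147483643.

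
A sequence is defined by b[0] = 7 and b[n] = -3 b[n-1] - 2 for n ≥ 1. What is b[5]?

-1823

b[1] = -3(7) - 2 = -23
b[2] = -3(-23) - 2 = 67
b[3] = -3(67) - 2 = -203
b[4] = -3(-203) - 2 = 607
b[5] = -3(607) - 2 = -1823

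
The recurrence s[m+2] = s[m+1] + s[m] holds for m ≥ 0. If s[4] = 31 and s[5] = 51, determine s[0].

2

Rearranging, s[m-2] = s[m] - s[m-1].
s[3] = 51 - 31 = 20
s[2] = 31 - 20 = 11
s[1] = 20 - 11 = 9
s[0] = 11 - 9 = 2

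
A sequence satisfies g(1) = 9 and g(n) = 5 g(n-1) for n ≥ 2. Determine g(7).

140625

g(2) = 5*9 = 45
g(3) = 5*45 = 225
g(4) = 5*225 = 1125
g(5) = 5*1125 = 5625
g(6) = 5*5625 = 28125
g(7) = 5*28125 = 140625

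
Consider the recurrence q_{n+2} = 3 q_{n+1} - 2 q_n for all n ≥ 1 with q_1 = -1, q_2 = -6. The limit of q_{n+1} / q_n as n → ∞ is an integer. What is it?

2

The characteristic equation is r^2 - 3r + 2 = 0, which factors as (r - 2)(r - 1) = 0.
So the roots are 2 and 1. Since |2| > |1| and the coefficient of 2^n is non-zero, the ratio tends to 2.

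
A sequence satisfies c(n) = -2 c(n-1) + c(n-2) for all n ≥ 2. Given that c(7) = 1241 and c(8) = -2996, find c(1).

9

Rearranging, c(n-2) = c(n) + 2 c(n-1).
c(6) = -2996 + 2*1241 = -514
c(5) = 1241 + 2*(-514) = 213
c(4) = -514 + 2*213 = -88
c(3) = 213 + 2*(-88) = 37
c(2) = -88 + 2*37 = -14
c(1) = 37 + 2*(-14) = 9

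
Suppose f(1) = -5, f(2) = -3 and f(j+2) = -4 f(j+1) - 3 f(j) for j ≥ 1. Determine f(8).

f(3) = -4·(-3) - 3·(-5) = 27
f(4) = -4·27 - 3·(-3) = -99
f(5) = -4·(-99) - 3·27 = 315
f(6) = -4·315 - 3·(-99) = -963
f(7) = -4·(-963) - 3·315 = 2907
f(8) = -4·2907 - 3·(-963) = -8739

-8739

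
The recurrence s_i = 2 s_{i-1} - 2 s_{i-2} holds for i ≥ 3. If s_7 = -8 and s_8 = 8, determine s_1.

Rearranging, s_{i-2} = (s_i - 2 s_{i-1}) / -2.
s_6 = (8 - 2·(-8)) / -2 = 24/-2 = -12
s_5 = (-8 - 2·(-12)) / -2 = 16/-2 = -8
s_4 = (-12 - 2·(-8)) / -2 = 4/-2 = -2
s_3 = (-8 - 2·(-2)) / -2 = -4/-2 = 2
s_2 = (-2 - 2·2) / -2 = -6/-2 = 3
s_1 = (2 - 2·3) / -2 = -4/-2 = 2

2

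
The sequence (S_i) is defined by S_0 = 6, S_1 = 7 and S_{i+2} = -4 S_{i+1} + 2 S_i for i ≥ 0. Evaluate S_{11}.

11887328

S_2 = -4(7) + 2(6) = -16
S_3 = -4(-16) + 2(7) = 78
S_4 = -4(78) + 2(-16) = -344
S_5 = -4(-344) + 2(78) = 1532
S_6 = -4(1532) + 2(-344) = -6816
S_7 = -4(-6816) + 2(1532) = 30328
S_8 = -4(30328) + 2(-6816) = -134944
S_9 = -4(-134944) + 2(30328) = 600432
S_{10} = -4(600432) + 2(-134944) = -2671616
S_{11} = -4(-2671616) + 2(600432) = 11887328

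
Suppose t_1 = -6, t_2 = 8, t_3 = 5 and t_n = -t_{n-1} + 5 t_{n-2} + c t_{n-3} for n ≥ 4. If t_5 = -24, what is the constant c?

t_4 = 35 - 6c
t_5 = -10 + 14c
So -10 + 14c = -24, giving c = -1.

-1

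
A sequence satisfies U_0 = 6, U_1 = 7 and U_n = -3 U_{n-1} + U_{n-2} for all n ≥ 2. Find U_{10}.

-222039

U_2 = -3(7) + 6 = -15
U_3 = -3(-15) + 7 = 52
U_4 = -3(52) + (-15) = -171
U_5 = -3(-171) + 52 = 565
U_6 = -3(565) + (-171) = -1866
U_7 = -3(-1866) + 565 = 6163
U_8 = -3(6163) + (-1866) = -20355
U_9 = -3(-20355) + 6163 = 67228
U_{10} = -3(67228) + (-20355) = -222039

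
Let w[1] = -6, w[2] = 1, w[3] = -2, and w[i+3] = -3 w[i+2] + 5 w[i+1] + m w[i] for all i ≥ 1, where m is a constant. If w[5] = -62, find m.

w[4] = 11 - 6m
w[5] = -43 + 19m
So -43 + 19m = -62, giving m = -1.

-1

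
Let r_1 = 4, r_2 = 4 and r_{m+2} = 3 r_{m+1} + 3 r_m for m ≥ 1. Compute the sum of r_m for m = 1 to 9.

90656

r_3 = 3·4 + 3·4 = 24
r_4 = 3·24 + 3·4 = 84
r_5 = 3·84 + 3·24 = 324
r_6 = 3·324 + 3·84 = 1224
r_7 = 3·1224 + 3·324 = 4644
r_8 = 3·4644 + 3·1224 = 17604
r_9 = 3·17604 + 3·4644 = 66744
Sum = 4 + 4 + 24 + 84 + 324 + 1224 + 4644 + 17604 + 66744 = 90656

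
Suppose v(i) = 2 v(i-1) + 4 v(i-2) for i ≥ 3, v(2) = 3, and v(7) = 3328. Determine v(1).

Let v(1) = x.
v(3) = 6 + 4x
v(4) = 24 + 8x
v(5) = 72 + 32x
v(6) = 240 + 96x
v(7) = 768 + 320x
So 768 + 320x = 3328, giving x = 8.

8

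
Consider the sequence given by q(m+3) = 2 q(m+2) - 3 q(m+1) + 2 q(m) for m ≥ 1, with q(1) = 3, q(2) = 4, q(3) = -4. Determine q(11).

80

q(4) = 2·(-4) - 3·4 + 2·3 = -14
q(5) = 2·(-14) - 3·(-4) + 2·4 = -8
q(6) = 2·(-8) - 3·(-14) + 2·(-4) = 18
q(7) = 2·18 - 3·(-8) + 2·(-14) = 32
q(8) = 2·32 - 3·18 + 2·(-8) = -6
q(9) = 2·(-6) - 3·32 + 2·18 = -72
q(10) = 2·(-72) - 3·(-6) + 2·32 = -62
q(11) = 2·(-62) - 3·(-72) + 2·(-6) = 80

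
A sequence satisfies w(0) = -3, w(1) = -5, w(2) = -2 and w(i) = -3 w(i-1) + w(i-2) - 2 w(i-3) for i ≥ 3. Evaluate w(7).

w(3) = -3*(-2) + (-5) - 2*(-3) = 7
w(4) = -3*7 + (-2) - 2*(-5) = -13
w(5) = -3*(-13) + 7 - 2*(-2) = 50
w(6) = -3*50 + (-13) - 2*7 = -177
w(7) = -3*(-177) + 50 - 2*(-13) = 607

607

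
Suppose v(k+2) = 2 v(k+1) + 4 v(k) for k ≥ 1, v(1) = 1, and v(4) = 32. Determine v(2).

3

Let v(2) = y.
v(3) = 4 + 2y
v(4) = 8 + 8y
So 8 + 8y = 32, giving y = 3.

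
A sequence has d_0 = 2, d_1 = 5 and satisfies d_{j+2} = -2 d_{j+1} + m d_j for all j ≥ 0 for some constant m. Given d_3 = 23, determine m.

d_2 = -10 + 2m
d_3 = 20 + m
So 20 + m = 23, giving m = 3.

3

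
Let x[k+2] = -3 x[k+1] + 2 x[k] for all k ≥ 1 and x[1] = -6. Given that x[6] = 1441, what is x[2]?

7

Let x[2] = z.
x[3] = -12 - 3z
x[4] = 36 + 11z
x[5] = -132 - 39z
x[6] = 468 + 139z
So 468 + 139z = 1441, giving z = 7.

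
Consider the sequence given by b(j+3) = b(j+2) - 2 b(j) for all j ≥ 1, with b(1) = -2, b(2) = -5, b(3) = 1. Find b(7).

b(4) = 1 - 2·(-2) = 5
b(5) = 5 - 2·(-5) = 15
b(6) = 15 - 2·1 = 13
b(7) = 13 - 2·5 = 3

3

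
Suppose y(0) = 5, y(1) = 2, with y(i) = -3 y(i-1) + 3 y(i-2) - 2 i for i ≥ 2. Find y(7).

-2978

y(2) = -3·2 + 3·5 - 4 = 5
y(3) = -3·5 + 3·2 - 6 = -15
y(4) = -3·(-15) + 3·5 - 8 = 52
y(5) = -3·52 + 3·(-15) - 10 = -211
y(6) = -3·(-211) + 3·52 - 12 = 777
y(7) = -3·777 + 3·(-211) - 14 = -2978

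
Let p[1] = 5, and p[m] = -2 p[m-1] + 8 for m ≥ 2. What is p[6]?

p[2] = -2·5 + 8 = -2
p[3] = -2·(-2) + 8 = 12
p[4] = -2·12 + 8 = -16
p[5] = -2·(-16) + 8 = 40
p[6] = -2·40 + 8 = -72

-72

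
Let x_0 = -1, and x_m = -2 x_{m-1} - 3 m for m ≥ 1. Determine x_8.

-94

x_1 = -2*(-1) - 3 = -1
x_2 = -2*(-1) - 6 = -4
x_3 = -2*(-4) - 9 = -1
x_4 = -2*(-1) - 12 = -10
x_5 = -2*(-10) - 15 = 5
x_6 = -2*5 - 18 = -28
x_7 = -2*(-28) - 21 = 35
x_8 = -2*35 - 24 = -94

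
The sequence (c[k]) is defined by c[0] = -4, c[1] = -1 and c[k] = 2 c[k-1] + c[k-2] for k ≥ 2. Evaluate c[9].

-2617

c[2] = 2(-1) + (-4) = -6
c[3] = 2(-6) + (-1) = -13
c[4] = 2(-13) + (-6) = -32
c[5] = 2(-32) + (-13) = -77
c[6] = 2(-77) + (-32) = -186
c[7] = 2(-186) + (-77) = -449
c[8] = 2(-449) + (-186) = -1084
c[9] = 2(-1084) + (-449) = -2617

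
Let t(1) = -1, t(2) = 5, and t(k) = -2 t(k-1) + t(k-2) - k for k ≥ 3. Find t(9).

t(3) = -2*5 + (-1) - 3 = -14
t(4) = -2*(-14) + 5 - 4 = 29
t(5) = -2*29 + (-14) - 5 = -77
t(6) = -2*(-77) + 29 - 6 = 177
t(7) = -2*177 + (-77) - 7 = -438
t(8) = -2*(-438) + 177 - 8 = 1045
t(9) = -2*1045 + (-438) - 9 = -2537

-2537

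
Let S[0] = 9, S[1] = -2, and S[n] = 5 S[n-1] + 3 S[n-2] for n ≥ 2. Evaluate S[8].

S[2] = 5·(-2) + 3·9 = 17
S[3] = 5·17 + 3·(-2) = 79
S[4] = 5·79 + 3·17 = 446
S[5] = 5·446 + 3·79 = 2467
S[6] = 5·2467 + 3·446 = 13673
S[7] = 5·13673 + 3·2467 = 75766
S[8] = 5·75766 + 3·13673 = 419849

419849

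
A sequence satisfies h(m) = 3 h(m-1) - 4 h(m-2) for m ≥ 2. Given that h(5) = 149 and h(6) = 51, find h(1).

Rearranging, h(m-2) = (h(m) - 3 h(m-1)) / -4.
h(4) = (51 - 3·149) / -4 = -396/-4 = 99
h(3) = (149 - 3·99) / -4 = -148/-4 = 37
h(2) = (99 - 3·37) / -4 = -12/-4 = 3
h(1) = (37 - 3·3) / -4 = 28/-4 = -7

-7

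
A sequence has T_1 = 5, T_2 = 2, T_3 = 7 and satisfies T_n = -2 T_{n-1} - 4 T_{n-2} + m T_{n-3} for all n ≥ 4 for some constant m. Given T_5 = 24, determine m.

T_4 = -22 + 5m
T_5 = 16 - 8m
So 16 - 8m = 24, giving m = -1.

-1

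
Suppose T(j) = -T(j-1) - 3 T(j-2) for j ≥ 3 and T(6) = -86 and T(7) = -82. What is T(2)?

Rearranging, T(j-2) = (T(j) + T(j-1)) / -3.
T(5) = (-82 + (-86)) / -3 = -168/-3 = 56
T(4) = (-86 + 56) / -3 = -30/-3 = 10
T(3) = (56 + 10) / -3 = 66/-3 = -22
T(2) = (10 + (-22)) / -3 = -12/-3 = 4

4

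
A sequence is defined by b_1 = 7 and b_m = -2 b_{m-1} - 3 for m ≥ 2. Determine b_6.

b_2 = -2·7 - 3 = -17
b_3 = -2·(-17) - 3 = 31
b_4 = -2·31 - 3 = -65
b_5 = -2·(-65) - 3 = 127
b_6 = -2·127 - 3 = -257

-257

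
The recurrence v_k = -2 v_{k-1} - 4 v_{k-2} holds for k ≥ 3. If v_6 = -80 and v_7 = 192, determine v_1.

3

Rearranging, v_{k-2} = (v_k + 2 v_{k-1}) / -4.
v_5 = (192 + 2·(-80)) / -4 = 32/-4 = -8
v_4 = (-80 + 2·(-8)) / -4 = -96/-4 = 24
v_3 = (-8 + 2·24) / -4 = 40/-4 = -10
v_2 = (24 + 2·(-10)) / -4 = 4/-4 = -1
v_1 = (-10 + 2·(-1)) / -4 = -12/-4 = 3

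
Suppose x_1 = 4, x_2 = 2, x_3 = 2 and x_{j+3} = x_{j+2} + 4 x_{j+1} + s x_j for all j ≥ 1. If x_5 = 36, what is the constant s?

x_4 = 10 + 4s
x_5 = 18 + 6s
So 18 + 6s = 36, giving s = 3.

3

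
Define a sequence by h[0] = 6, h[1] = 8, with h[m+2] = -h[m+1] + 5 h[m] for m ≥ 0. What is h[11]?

-44762

h[2] = -8 + 5(6) = 22
h[3] = -22 + 5(8) = 18
h[4] = -18 + 5(22) = 92
h[5] = -92 + 5(18) = -2
h[6] = -(-2) + 5(92) = 462
h[7] = -462 + 5(-2) = -472
h[8] = -(-472) + 5(462) = 2782
h[9] = -2782 + 5(-472) = -5142
h[10] = -(-5142) + 5(2782) = 19052
h[11] = -19052 + 5(-5142) = -44762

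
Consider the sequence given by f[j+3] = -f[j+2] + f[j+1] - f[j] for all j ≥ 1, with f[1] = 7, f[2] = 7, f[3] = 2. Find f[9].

-1

f[4] = -2 + 7 - 7 = -2
f[5] = -(-2) + 2 - 7 = -3
f[6] = -(-3) + (-2) - 2 = -1
f[7] = -(-1) + (-3) - (-2) = 0
f[8] = -0 + (-1) - (-3) = 2
f[9] = -2 + 0 - (-1) = -1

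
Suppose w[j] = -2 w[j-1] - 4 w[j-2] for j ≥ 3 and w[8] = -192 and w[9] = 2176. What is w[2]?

Rearranging, w[j-2] = (w[j] + 2 w[j-1]) / -4.
w[7] = (2176 + 2*(-192)) / -4 = 1792/-4 = -448
w[6] = (-192 + 2*(-448)) / -4 = -1088/-4 = 272
w[5] = (-448 + 2*272) / -4 = 96/-4 = -24
w[4] = (272 + 2*(-24)) / -4 = 224/-4 = -56
w[3] = (-24 + 2*(-56)) / -4 = -136/-4 = 34
w[2] = (-56 + 2*34) / -4 = 12/-4 = -3

-3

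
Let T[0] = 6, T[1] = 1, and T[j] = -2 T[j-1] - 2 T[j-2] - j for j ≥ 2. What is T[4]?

T[2] = -2*1 - 2*6 - 2 = -16
T[3] = -2*(-16) - 2*1 - 3 = 27
T[4] = -2*27 - 2*(-16) - 4 = -26

-26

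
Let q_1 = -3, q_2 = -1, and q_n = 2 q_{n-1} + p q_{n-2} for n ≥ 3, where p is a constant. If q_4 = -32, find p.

q_3 = -2 - 3p
q_4 = -4 - 7p
So -4 - 7p = -32, giving p = 4.

4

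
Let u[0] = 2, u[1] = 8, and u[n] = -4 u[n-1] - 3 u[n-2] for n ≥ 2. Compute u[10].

-295238

u[2] = -4(8) - 3(2) = -38
u[3] = -4(-38) - 3(8) = 128
u[4] = -4(128) - 3(-38) = -398
u[5] = -4(-398) - 3(128) = 1208
u[6] = -4(1208) - 3(-398) = -3638
u[7] = -4(-3638) - 3(1208) = 10928
u[8] = -4(10928) - 3(-3638) = -32798
u[9] = -4(-32798) - 3(10928) = 98408
u[10] = -4(98408) - 3(-32798) = -295238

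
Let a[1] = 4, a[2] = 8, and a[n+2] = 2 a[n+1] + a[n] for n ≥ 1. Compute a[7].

676

a[3] = 2*8 + 4 = 20
a[4] = 2*20 + 8 = 48
a[5] = 2*48 + 20 = 116
a[6] = 2*116 + 48 = 280
a[7] = 2*280 + 116 = 676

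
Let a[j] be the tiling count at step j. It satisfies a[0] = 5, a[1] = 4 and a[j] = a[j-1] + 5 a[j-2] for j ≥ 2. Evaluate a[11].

225259

a[2] = 4 + 5(5) = 29
a[3] = 29 + 5(4) = 49
a[4] = 49 + 5(29) = 194
a[5] = 194 + 5(49) = 439
a[6] = 439 + 5(194) = 1409
a[7] = 1409 + 5(439) = 3604
a[8] = 3604 + 5(1409) = 10649
a[9] = 10649 + 5(3604) = 28669
a[10] = 28669 + 5(10649) = 81914
a[11] = 81914 + 5(28669) = 225259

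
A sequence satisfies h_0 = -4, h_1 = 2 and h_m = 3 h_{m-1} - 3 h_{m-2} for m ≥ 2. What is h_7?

h_2 = 3*2 - 3*(-4) = 18
h_3 = 3*18 - 3*2 = 48
h_4 = 3*48 - 3*18 = 90
h_5 = 3*90 - 3*48 = 126
h_6 = 3*126 - 3*90 = 108
h_7 = 3*108 - 3*126 = -54

-54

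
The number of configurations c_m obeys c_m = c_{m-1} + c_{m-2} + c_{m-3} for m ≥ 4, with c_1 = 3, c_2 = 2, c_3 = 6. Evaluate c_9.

223

c_4 = 6 + 2 + 3 = 11
c_5 = 11 + 6 + 2 = 19
c_6 = 19 + 11 + 6 = 36
c_7 = 36 + 19 + 11 = 66
c_8 = 66 + 36 + 19 = 121
c_9 = 121 + 66 + 36 = 223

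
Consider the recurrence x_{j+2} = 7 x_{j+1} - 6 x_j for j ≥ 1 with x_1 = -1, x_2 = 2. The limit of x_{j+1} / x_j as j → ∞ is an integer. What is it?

6

The characteristic equation is r^2 - 7r + 6 = 0, which factors as (r - 6)(r - 1) = 0.
So the roots are 6 and 1. Since |6| > |1| and the coefficient of 6^j is non-zero, the ratio tends to 6.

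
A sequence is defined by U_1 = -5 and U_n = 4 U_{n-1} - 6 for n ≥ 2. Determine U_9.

-458750

U_2 = 4(-5) - 6 = -26
U_3 = 4(-26) - 6 = -110
U_4 = 4(-110) - 6 = -446
U_5 = 4(-446) - 6 = -1790
U_6 = 4(-1790) - 6 = -7166
U_7 = 4(-7166) - 6 = -28670
U_8 = 4(-28670) - 6 = -114686
U_9 = 4(-114686) - 6 = -458750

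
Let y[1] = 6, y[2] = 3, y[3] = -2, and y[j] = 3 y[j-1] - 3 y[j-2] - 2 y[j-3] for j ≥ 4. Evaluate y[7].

-177

y[4] = 3*(-2) - 3*3 - 2*6 = -27
y[5] = 3*(-27) - 3*(-2) - 2*3 = -81
y[6] = 3*(-81) - 3*(-27) - 2*(-2) = -158
y[7] = 3*(-158) - 3*(-81) - 2*(-27) = -177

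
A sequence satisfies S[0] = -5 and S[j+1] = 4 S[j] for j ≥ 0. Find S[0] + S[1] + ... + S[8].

-436905

S[1] = 4*(-5) = -20
S[2] = 4*(-20) = -80
S[3] = 4*(-80) = -320
S[4] = 4*(-320) = -1280
S[5] = 4*(-1280) = -5120
S[6] = 4*(-5120) = -20480
S[7] = 4*(-20480) = -81920
S[8] = 4*(-81920) = -327680
Sum = (-5) + (-20) + (-80) + (-320) + (-1280) + (-5120) + (-20480) + (-81920) + (-327680) = -436905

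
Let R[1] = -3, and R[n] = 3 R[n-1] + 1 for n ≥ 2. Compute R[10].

R[2] = 3*(-3) + 1 = -8
R[3] = 3*(-8) + 1 = -23
R[4] = 3*(-23) + 1 = -68
R[5] = 3*(-68) + 1 = -203
R[6] = 3*(-203) + 1 = -608
R[7] = 3*(-608) + 1 = -1823
R[8] = 3*(-1823) + 1 = -5468
R[9] = 3*(-5468) + 1 = -16403
R[10] = 3*(-16403) + 1 = -49208

-49208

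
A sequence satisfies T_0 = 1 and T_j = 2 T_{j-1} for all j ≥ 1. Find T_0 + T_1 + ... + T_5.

63

T_1 = 2·1 = 2
T_2 = 2·2 = 4
T_3 = 2·4 = 8
T_4 = 2·8 = 16
T_5 = 2·16 = 32
Sum = 1 + 2 + 4 + 8 + 16 + 32 = 63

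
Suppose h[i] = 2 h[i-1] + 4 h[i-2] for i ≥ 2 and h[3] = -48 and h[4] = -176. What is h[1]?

Rearranging, h[i-2] = (h[i] - 2 h[i-1]) / 4.
h[2] = (-176 - 2*(-48)) / 4 = -80/4 = -20
h[1] = (-48 - 2*(-20)) / 4 = -8/4 = -2

-2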